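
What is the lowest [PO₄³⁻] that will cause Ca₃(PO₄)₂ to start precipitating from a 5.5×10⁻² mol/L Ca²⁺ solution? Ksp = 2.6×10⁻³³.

A salt starts to precipitate once the ion product Q reaches its Ksp.
Ca₃(PO₄)₂(s) ⇌ 3 Ca²⁺(aq) + 2 PO₄³⁻(aq)
Ksp = [Ca²⁺]^3[PO₄³⁻]^2 = [PO₄³⁻]^2(5.5×10⁻²)^3
[PO₄³⁻]^2 = 2.6×10⁻³³ / (5.5×10⁻²)^3 = 1.6×10⁻²⁹
[PO₄³⁻] = 4.0×10⁻¹⁵ mol/L

4.0×10⁻¹⁵ M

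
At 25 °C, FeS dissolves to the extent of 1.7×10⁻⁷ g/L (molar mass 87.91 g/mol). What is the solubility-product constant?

Convert to molarity: s = 1.7×10⁻⁷ / 87.91 = 1.934×10⁻⁹ mol/L
FeS(s) ⇌ Fe²⁺(aq) + S²⁻(aq)
If s mol/L of FeS dissolves, [Fe²⁺] = s and [S²⁻] = s.
Ksp = [Fe²⁺][S²⁻] = s · s = s^2
Ksp = (1.934×10⁻⁹)^2 = 3.7×10⁻¹⁸

Ksp = 3.7×10⁻¹⁸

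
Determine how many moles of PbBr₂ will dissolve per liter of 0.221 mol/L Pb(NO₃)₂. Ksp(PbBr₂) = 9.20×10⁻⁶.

PbBr₂(s) ⇌ Pb²⁺(aq) + 2 Br⁻(aq)
Let s be the solubility of PbBr₂ here. The common ion gives [Pb²⁺] ≈ 0.221 mol/L, and [Br⁻] = 2s.
Ksp = [Pb²⁺][Br⁻]^2 = (0.221)(2s)^2
(2s)^2 = 9.20×10⁻⁶ / (0.221) = 4.16×10⁻⁵
s = 3.23×10⁻³ mol/L

3.23×10⁻³ M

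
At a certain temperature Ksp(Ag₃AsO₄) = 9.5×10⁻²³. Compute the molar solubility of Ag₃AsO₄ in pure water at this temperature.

Ag₃AsO₄(s) ⇌ 3 Ag⁺(aq) + AsO₄³⁻(aq)
Call the molar solubility s, so that [Ag⁺] = 3s and [AsO₄³⁻] = s.
Ksp = [Ag⁺]^3[AsO₄³⁻] = (3s)^3 · s = 27s^4
27s^4 = 9.5×10⁻²³  ⇒  s^4 = 3.5×10⁻²⁴
s = 1.4×10⁻⁶ M

1.4×10⁻⁶ M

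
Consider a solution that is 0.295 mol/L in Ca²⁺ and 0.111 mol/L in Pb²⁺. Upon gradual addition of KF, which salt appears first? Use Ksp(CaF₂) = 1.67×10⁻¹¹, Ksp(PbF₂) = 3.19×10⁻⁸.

The threshold for precipitation is Q = Ksp.
For CaF₂: [F⁻] = (Ksp/[Ca²⁺])^(1/2) = 7.52×10⁻⁶ mol/L
For PbF₂: [F⁻] = (Ksp/[Pb²⁺])^(1/2) = 5.36×10⁻⁴ mol/L
The smaller threshold [F⁻] is reached first, so CaF₂ precipitates first.

CaF₂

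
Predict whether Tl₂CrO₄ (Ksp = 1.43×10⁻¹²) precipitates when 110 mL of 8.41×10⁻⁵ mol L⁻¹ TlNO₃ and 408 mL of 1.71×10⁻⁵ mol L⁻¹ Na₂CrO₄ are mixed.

No

The combined volume is 518 mL.
[Tl⁺] = (8.41×10⁻⁵)(110)/518 = 1.79×10⁻⁵ mol L⁻¹
[CrO₄²⁻] = (1.71×10⁻⁵)(408)/518 = 1.35×10⁻⁵ mol L⁻¹
Q = [Tl⁺]^2[CrO₄²⁻] = 4.30×10⁻¹⁵
Q = 4.30×10⁻¹⁵ < Ksp = 1.43×10⁻¹², so the solution is unsaturated and no precipitate forms.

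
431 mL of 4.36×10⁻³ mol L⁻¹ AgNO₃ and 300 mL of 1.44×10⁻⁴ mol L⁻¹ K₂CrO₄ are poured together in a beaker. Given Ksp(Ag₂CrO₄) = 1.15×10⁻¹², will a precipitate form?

After mixing, V = 431 mL + 300 mL = 731 mL.
[Ag⁺] = (4.36×10⁻³)(431)/731 = 2.57×10⁻³ mol L⁻¹
[CrO₄²⁻] = (1.44×10⁻⁴)(300)/731 = 5.91×10⁻⁵ mol L⁻¹
Q = [Ag⁺]^2[CrO₄²⁻] = 3.91×10⁻¹⁰
Since Q (3.91×10⁻¹⁰) exceeds Ksp (1.15×10⁻¹²), Ag₂CrO₄ will precipitate.

Yes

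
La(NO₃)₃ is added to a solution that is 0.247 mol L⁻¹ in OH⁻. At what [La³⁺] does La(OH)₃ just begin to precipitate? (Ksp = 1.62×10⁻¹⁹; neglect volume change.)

1.08×10⁻¹⁷ M

The threshold for precipitation is Q = Ksp.
La(OH)₃(s) ⇌ La³⁺(aq) + 3 OH⁻(aq)
Ksp = [La³⁺][OH⁻]^3 = [La³⁺](0.247)^3
[La³⁺] = 1.62×10⁻¹⁹ / (0.247)^3 = 1.08×10⁻¹⁷
[La³⁺] = 1.08×10⁻¹⁷ mol L⁻¹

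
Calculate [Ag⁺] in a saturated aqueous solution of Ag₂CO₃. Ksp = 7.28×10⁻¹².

Ag₂CO₃(s) ⇌ 2 Ag⁺(aq) + CO₃²⁻(aq)
If s mol/L of Ag₂CO₃ dissolves, [Ag⁺] = 2s and [CO₃²⁻] = s.
Ksp = [Ag⁺]^2[CO₃²⁻] = (2s)^2 · s = 4s^3 = 7.28×10⁻¹²
s = 1.22×10⁻⁴ mol L⁻¹
[Ag⁺] = 2s = 2.44×10⁻⁴ mol L⁻¹

2.44×10⁻⁴ M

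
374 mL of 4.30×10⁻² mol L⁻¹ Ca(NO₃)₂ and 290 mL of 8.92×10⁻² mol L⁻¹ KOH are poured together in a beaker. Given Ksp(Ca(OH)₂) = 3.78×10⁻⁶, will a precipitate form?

Yes

Total volume after mixing = 374 + 290 = 664 mL.
[Ca²⁺] = (4.30×10⁻²)(374)/664 = 2.42×10⁻² mol L⁻¹
[OH⁻] = (8.92×10⁻²)(290)/664 = 3.90×10⁻² mol L⁻¹
Q = [Ca²⁺][OH⁻]^2 = 3.68×10⁻⁵
Because Q > Ksp (3.68×10⁻⁵ vs 3.78×10⁻⁶), a precipitate of Ca(OH)₂ forms.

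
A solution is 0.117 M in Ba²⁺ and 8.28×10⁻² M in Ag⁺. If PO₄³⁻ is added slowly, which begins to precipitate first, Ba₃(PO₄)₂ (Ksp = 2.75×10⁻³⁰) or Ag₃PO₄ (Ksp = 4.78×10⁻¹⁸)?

Ag₃PO₄

Precipitation begins when Q = Ksp.
For Ba₃(PO₄)₂: [PO₄³⁻] = (Ksp/[Ba²⁺]^3)^(1/2) = 4.14×10⁻¹⁴ M
For Ag₃PO₄: [PO₄³⁻] = (Ksp/[Ag⁺]^3) = 8.42×10⁻¹⁵ M
Ag₃PO₄ requires the lower [PO₄³⁻], so it precipitates first.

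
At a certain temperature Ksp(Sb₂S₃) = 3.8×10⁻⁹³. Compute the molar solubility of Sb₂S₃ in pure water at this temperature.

Sb₂S₃(s) ⇌ 2 Sb³⁺(aq) + 3 S²⁻(aq)
With molar solubility s: [Sb³⁺] = 2s, [S²⁻] = 3s.
Ksp = [Sb³⁺]^2[S²⁻]^3 = (2s)^2 · (3s)^3 = 108s^5
108s^5 = 3.8×10⁻⁹³  ⇒  s^5 = 3.5×10⁻⁹⁵
s = 1.3×10⁻¹⁹ M

1.3×10⁻¹⁹ M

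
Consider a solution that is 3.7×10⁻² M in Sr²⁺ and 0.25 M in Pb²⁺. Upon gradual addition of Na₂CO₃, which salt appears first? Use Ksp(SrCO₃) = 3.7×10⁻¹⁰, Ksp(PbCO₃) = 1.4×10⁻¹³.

Each salt precipitates once Q = Ksp for that salt.
For SrCO₃: [CO₃²⁻] = (Ksp/[Sr²⁺]) = 1.0×10⁻⁸ M
For PbCO₃: [CO₃²⁻] = (Ksp/[Pb²⁺]) = 5.6×10⁻¹³ M
Since PbCO₃ needs less CO₃²⁻ to reach saturation, it precipitates first.

PbCO₃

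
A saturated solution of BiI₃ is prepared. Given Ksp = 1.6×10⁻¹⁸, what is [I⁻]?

4.7×10⁻⁵ M

BiI₃(s) ⇌ Bi³⁺(aq) + 3 I⁻(aq)
Let s be the molar solubility. Then [Bi³⁺] = s and [I⁻] = 3s.
Ksp = [Bi³⁺][I⁻]^3 = s · (3s)^3 = 27s^4 = 1.6×10⁻¹⁸
s = 1.6×10⁻⁵ M
[I⁻] = 3s = 4.7×10⁻⁵ M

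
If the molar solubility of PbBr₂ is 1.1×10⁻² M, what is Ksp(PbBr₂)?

Ksp = 5.3×10⁻⁶

PbBr₂(s) ⇌ Pb²⁺(aq) + 2 Br⁻(aq)
Let s be the molar solubility. Then [Pb²⁺] = s and [Br⁻] = 2s.
Ksp = [Pb²⁺][Br⁻]^2 = s · (2s)^2 = 4s^3
Ksp = 4 × (1.1×10⁻²)^3 = 5.3×10⁻⁶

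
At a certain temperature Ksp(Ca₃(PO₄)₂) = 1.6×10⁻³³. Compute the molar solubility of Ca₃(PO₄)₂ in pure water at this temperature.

1.1×10⁻⁷ M

Ca₃(PO₄)₂(s) ⇌ 3 Ca²⁺(aq) + 2 PO₄³⁻(aq)
Call the molar solubility s, so that [Ca²⁺] = 3s and [PO₄³⁻] = 2s.
Ksp = [Ca²⁺]^3[PO₄³⁻]^2 = (3s)^3 · (2s)^2 = 108s^5
108s^5 = 1.6×10⁻³³  ⇒  s^5 = 1.5×10⁻³⁵
s = 1.1×10⁻⁷ mol L⁻¹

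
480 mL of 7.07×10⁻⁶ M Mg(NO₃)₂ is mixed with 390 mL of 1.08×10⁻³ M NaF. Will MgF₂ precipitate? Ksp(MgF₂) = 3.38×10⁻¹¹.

No

Total volume after mixing = 480 + 390 = 870 mL.
[Mg²⁺] = (7.07×10⁻⁶)(480)/870 = 3.90×10⁻⁶ M
[F⁻] = (1.08×10⁻³)(390)/870 = 4.84×10⁻⁴ M
Q = [Mg²⁺][F⁻]^2 = 9.14×10⁻¹³
Q < Ksp (9.14×10⁻¹³ vs 3.38×10⁻¹¹); the solution remains unsaturated and no precipitate forms.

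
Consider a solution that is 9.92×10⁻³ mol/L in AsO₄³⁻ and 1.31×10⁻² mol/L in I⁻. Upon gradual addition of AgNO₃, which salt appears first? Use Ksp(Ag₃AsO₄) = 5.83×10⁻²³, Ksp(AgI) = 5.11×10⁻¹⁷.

A salt starts to precipitate once the ion product Q reaches its Ksp.
For Ag₃AsO₄: [Ag⁺] = (Ksp/[AsO₄³⁻])^(1/3) = 1.80×10⁻⁷ mol/L
For AgI: [Ag⁺] = (Ksp/[I⁻]) = 3.90×10⁻¹⁵ mol/L
The smaller threshold [Ag⁺] is reached first, so AgI precipitates first.

AgI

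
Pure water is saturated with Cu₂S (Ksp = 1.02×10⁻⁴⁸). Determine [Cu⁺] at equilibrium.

Cu₂S(s) ⇌ 2 Cu⁺(aq) + S²⁻(aq)
Let s be the molar solubility. Then [Cu⁺] = 2s and [S²⁻] = s.
Ksp = [Cu⁺]^2[S²⁻] = (2s)^2 · s = 4s^3 = 1.02×10⁻⁴⁸
s = 6.34×10⁻¹⁷ mol L⁻¹
[Cu⁺] = 2s = 1.27×10⁻¹⁶ mol L⁻¹

1.27×10⁻¹⁶ M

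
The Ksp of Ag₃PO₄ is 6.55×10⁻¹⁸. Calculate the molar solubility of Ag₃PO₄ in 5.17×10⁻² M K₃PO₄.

1.67×10⁻⁶ M

Ag₃PO₄(s) ⇌ 3 Ag⁺(aq) + PO₄³⁻(aq)
With PO₄³⁻ already at 5.17×10⁻² M and s small, take [PO₄³⁻] ≈ 5.17×10⁻² M and [Ag⁺] = 3s.
Ksp = [Ag⁺]^3[PO₄³⁻] = (3s)^3(5.17×10⁻²)
(3s)^3 = 6.55×10⁻¹⁸ / (5.17×10⁻²) = 1.27×10⁻¹⁶
s = 1.67×10⁻⁶ M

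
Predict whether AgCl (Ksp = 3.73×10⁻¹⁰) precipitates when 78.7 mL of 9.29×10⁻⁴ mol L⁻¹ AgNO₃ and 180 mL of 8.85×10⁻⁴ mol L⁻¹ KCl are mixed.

Yes

Total volume after mixing = 78.7 + 180 = 258.7 mL.
[Ag⁺] = (9.29×10⁻⁴)(78.7)/258.7 = 2.83×10⁻⁴ mol L⁻¹
[Cl⁻] = (8.85×10⁻⁴)(180)/258.7 = 6.16×10⁻⁴ mol L⁻¹
Q = [Ag⁺][Cl⁻] = 1.74×10⁻⁷
Q = 1.74×10⁻⁷ > Ksp = 3.73×10⁻¹⁰, so the solution is supersaturated and AgCl precipitates.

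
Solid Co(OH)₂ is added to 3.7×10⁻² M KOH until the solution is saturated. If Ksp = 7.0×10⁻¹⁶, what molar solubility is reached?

5.1×10⁻¹³ M

Co(OH)₂(s) ⇌ Co²⁺(aq) + 2 OH⁻(aq)
Let s be the solubility of Co(OH)₂ here. The common ion gives [OH⁻] ≈ 3.7×10⁻² M, and [Co²⁺] = s.
Ksp = [Co²⁺][OH⁻]^2 = s(3.7×10⁻²)^2
s = 7.0×10⁻¹⁶ / (3.7×10⁻²)^2 = 5.1×10⁻¹³
s = 5.1×10⁻¹³ M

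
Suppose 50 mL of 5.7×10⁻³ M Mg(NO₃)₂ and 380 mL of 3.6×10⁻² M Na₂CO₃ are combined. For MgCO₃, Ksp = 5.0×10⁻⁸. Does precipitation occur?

The combined volume is 430 mL.
[Mg²⁺] = (5.7×10⁻³)(50)/430 = 6.6×10⁻⁴ M
[CO₃²⁻] = (3.6×10⁻²)(380)/430 = 3.2×10⁻² M
Q = [Mg²⁺][CO₃²⁻] = 2.1×10⁻⁵
Since Q (2.1×10⁻⁵) exceeds Ksp (5.0×10⁻⁸), MgCO₃ will precipitate.

Yes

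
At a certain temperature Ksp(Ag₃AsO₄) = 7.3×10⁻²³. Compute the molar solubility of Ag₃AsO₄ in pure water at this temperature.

Ag₃AsO₄(s) ⇌ 3 Ag⁺(aq) + AsO₄³⁻(aq)
Call the molar solubility s, so that [Ag⁺] = 3s and [AsO₄³⁻] = s.
Ksp = [Ag⁺]^3[AsO₄³⁻] = (3s)^3 · s = 27s^4
27s^4 = 7.3×10⁻²³  ⇒  s^4 = 2.7×10⁻²⁴
s = 1.3×10⁻⁶ mol/L

1.3×10⁻⁶ M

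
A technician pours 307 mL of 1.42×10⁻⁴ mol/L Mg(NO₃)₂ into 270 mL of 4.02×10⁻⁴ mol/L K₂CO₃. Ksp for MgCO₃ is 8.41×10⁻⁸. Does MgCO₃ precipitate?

The combined volume is 577 mL.
[Mg²⁺] = (1.42×10⁻⁴)(307)/577 = 7.56×10⁻⁵ mol/L
[CO₃²⁻] = (4.02×10⁻⁴)(270)/577 = 1.88×10⁻⁴ mol/L
Q = [Mg²⁺][CO₃²⁻] = 1.42×10⁻⁸
Q < Ksp (1.42×10⁻⁸ vs 8.41×10⁻⁸); the solution remains unsaturated and no precipitate forms.

No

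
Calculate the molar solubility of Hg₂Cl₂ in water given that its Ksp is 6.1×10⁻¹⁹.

5.3×10⁻⁷ M

Hg₂Cl₂(s) ⇌ Hg₂²⁺(aq) + 2 Cl⁻(aq)
Call the molar solubility s, so that [Hg₂²⁺] = s and [Cl⁻] = 2s.
Ksp = [Hg₂²⁺][Cl⁻]^2 = s · (2s)^2 = 4s^3
4s^3 = 6.1×10⁻¹⁹  ⇒  s^3 = 1.5×10⁻¹⁹
s = 5.3×10⁻⁷ M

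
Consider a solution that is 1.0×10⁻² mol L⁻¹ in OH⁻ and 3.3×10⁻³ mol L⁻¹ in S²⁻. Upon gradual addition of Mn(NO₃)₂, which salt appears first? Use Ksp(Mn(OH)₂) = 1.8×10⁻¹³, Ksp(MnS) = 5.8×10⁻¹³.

A salt starts to precipitate once the ion product Q reaches its Ksp.
For Mn(OH)₂: [Mn²⁺] = (Ksp/[OH⁻]^2) = 1.8×10⁻⁹ mol L⁻¹
For MnS: [Mn²⁺] = (Ksp/[S²⁻]) = 1.8×10⁻¹⁰ mol L⁻¹
Since MnS needs less Mn²⁺ to reach saturation, it precipitates first.

MnS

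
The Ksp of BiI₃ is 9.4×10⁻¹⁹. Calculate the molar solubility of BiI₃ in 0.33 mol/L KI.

2.6×10⁻¹⁷ M

BiI₃(s) ⇌ Bi³⁺(aq) + 3 I⁻(aq)
With I⁻ already at 0.33 mol/L and s small, take [I⁻] ≈ 0.33 mol/L and [Bi³⁺] = s.
Ksp = [Bi³⁺][I⁻]^3 = s(0.33)^3
s = 9.4×10⁻¹⁹ / (0.33)^3 = 2.6×10⁻¹⁷
s = 2.6×10⁻¹⁷ mol/L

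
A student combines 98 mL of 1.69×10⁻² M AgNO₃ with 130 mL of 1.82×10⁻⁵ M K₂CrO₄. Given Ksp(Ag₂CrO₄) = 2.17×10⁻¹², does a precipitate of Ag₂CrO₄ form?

Yes

Total volume after mixing = 98 + 130 = 228 mL.
[Ag⁺] = (1.69×10⁻²)(98)/228 = 7.26×10⁻³ M
[CrO₄²⁻] = (1.82×10⁻⁵)(130)/228 = 1.04×10⁻⁵ M
Q = [Ag⁺]^2[CrO₄²⁻] = 5.48×10⁻¹⁰
Since Q (5.48×10⁻¹⁰) exceeds Ksp (2.17×10⁻¹²), Ag₂CrO₄ will precipitate.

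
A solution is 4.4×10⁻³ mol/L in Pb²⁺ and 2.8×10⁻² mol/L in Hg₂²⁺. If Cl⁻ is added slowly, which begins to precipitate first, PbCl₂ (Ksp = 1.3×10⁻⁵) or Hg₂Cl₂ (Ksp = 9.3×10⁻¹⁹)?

Hg₂Cl₂

Precipitation begins when Q = Ksp.
For PbCl₂: [Cl⁻] = (Ksp/[Pb²⁺])^(1/2) = 5.4×10⁻² mol/L
For Hg₂Cl₂: [Cl⁻] = (Ksp/[Hg₂²⁺])^(1/2) = 5.8×10⁻⁹ mol/L
Since Hg₂Cl₂ needs less Cl⁻ to reach saturation, it precipitates first.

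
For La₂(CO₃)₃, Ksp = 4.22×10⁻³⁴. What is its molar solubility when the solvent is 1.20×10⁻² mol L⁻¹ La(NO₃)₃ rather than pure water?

La₂(CO₃)₃(s) ⇌ 2 La³⁺(aq) + 3 CO₃²⁻(aq)
Let s be the solubility of La₂(CO₃)₃ here. The common ion gives [La³⁺] ≈ 1.20×10⁻² mol L⁻¹, and [CO₃²⁻] = 3s.
Ksp = [La³⁺]^2[CO₃²⁻]^3 = (1.20×10⁻²)^2(3s)^3
(3s)^3 = 4.22×10⁻³⁴ / (1.20×10⁻²)^2 = 2.93×10⁻³⁰
s = 4.77×10⁻¹¹ mol L⁻¹

4.77×10⁻¹¹ M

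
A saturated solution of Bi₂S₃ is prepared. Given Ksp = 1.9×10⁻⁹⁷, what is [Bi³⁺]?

3.5×10⁻²⁰ M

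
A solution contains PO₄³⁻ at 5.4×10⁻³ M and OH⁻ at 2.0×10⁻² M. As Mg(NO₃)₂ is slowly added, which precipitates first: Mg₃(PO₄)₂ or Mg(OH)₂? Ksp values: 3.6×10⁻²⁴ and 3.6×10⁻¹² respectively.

The threshold for precipitation is Q = Ksp.
For Mg₃(PO₄)₂: [Mg²⁺] = (Ksp/[PO₄³⁻]^2)^(1/3) = 5.0×10⁻⁷ M
For Mg(OH)₂: [Mg²⁺] = (Ksp/[OH⁻]^2) = 9.0×10⁻⁹ M
The smaller threshold [Mg²⁺] is reached first, so Mg(OH)₂ precipitates first.

Mg(OH)₂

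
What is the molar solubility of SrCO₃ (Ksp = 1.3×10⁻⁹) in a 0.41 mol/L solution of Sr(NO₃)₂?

3.2×10⁻⁹ M

SrCO₃(s) ⇌ Sr²⁺(aq) + CO₃²⁻(aq)
With Sr²⁺ already at 0.41 mol/L and s small, take [Sr²⁺] ≈ 0.41 mol/L and [CO₃²⁻] = s.
Ksp = [Sr²⁺][CO₃²⁻] = (0.41)s
s = 1.3×10⁻⁹ / (0.41) = 3.2×10⁻⁹
s = 3.2×10⁻⁹ mol/L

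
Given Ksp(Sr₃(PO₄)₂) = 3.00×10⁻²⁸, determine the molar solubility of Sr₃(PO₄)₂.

1.23×10⁻⁶ M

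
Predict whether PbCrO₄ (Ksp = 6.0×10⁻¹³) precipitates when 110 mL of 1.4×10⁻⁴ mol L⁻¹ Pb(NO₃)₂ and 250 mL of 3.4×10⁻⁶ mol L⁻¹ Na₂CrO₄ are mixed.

Yes

After mixing, V = 110 mL + 250 mL = 360 mL.
[Pb²⁺] = (1.4×10⁻⁴)(110)/360 = 4.3×10⁻⁵ mol L⁻¹
[CrO₄²⁻] = (3.4×10⁻⁶)(250)/360 = 2.4×10⁻⁶ mol L⁻¹
Q = [Pb²⁺][CrO₄²⁻] = 1.0×10⁻¹⁰
Since Q (1.0×10⁻¹⁰) exceeds Ksp (6.0×10⁻¹³), PbCrO₄ will precipitate.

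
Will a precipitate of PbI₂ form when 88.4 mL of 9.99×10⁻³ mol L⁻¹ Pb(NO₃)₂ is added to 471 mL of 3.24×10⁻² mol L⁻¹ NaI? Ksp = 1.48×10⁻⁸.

After mixing, V = 88.4 mL + 471 mL = 559.4 mL.
[Pb²⁺] = (9.99×10⁻³)(88.4)/559.4 = 1.58×10⁻³ mol L⁻¹
[I⁻] = (3.24×10⁻²)(471)/559.4 = 2.73×10⁻² mol L⁻¹
Q = [Pb²⁺][I⁻]^2 = 1.17×10⁻⁶
Q = 1.17×10⁻⁶ > Ksp = 1.48×10⁻⁸, so the solution is supersaturated and PbI₂ precipitates.

Yes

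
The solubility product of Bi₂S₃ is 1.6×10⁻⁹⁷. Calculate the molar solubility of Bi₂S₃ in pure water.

1.7×10⁻²⁰ M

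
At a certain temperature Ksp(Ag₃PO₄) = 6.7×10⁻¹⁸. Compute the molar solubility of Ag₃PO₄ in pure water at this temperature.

Ag₃PO₄(s) ⇌ 3 Ag⁺(aq) + PO₄³⁻(aq)
Let s be the molar solubility. Then [Ag⁺] = 3s and [PO₄³⁻] = s.
Ksp = [Ag⁺]^3[PO₄³⁻] = (3s)^3 · s = 27s^4
27s^4 = 6.7×10⁻¹⁸  ⇒  s^4 = 2.5×10⁻¹⁹
s = (2.5×10⁻¹⁹)^(1/4) = 2.2×10⁻⁵ M

2.2×10⁻⁵ M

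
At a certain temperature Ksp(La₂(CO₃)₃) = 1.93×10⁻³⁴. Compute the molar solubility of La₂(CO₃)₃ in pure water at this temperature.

La₂(CO₃)₃(s) ⇌ 2 La³⁺(aq) + 3 CO₃²⁻(aq)
Let s be the molar solubility. Then [La³⁺] = 2s and [CO₃²⁻] = 3s.
Ksp = [La³⁺]^2[CO₃²⁻]^3 = (2s)^2 · (3s)^3 = 108s^5
108s^5 = 1.93×10⁻³⁴  ⇒  s^5 = 1.79×10⁻³⁶
Taking the 5th root, s = 7.09×10⁻⁸ mol/L.

7.09×10⁻⁸ M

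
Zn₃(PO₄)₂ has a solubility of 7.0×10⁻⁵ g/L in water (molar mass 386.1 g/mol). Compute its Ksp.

s = (7.0×10⁻⁵ g L⁻¹)/(386.1 g mol⁻¹) = 1.813×10⁻⁷ M
Zn₃(PO₄)₂(s) ⇌ 3 Zn²⁺(aq) + 2 PO₄³⁻(aq)
If s mol/L of Zn₃(PO₄)₂ dissolves, [Zn²⁺] = 3s and [PO₄³⁻] = 2s.
Ksp = [Zn²⁺]^3[PO₄³⁻]^2 = (3s)^3 · (2s)^2 = 108s^5
Ksp = 108 × (1.813×10⁻⁷)^5 = 2.1×10⁻³²

Ksp = 2.1×10⁻³²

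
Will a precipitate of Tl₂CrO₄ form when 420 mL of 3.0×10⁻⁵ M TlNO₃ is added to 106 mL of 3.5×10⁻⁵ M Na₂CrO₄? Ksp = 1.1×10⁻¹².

After mixing, V = 420 mL + 106 mL = 526 mL.
[Tl⁺] = (3.0×10⁻⁵)(420)/526 = 2.4×10⁻⁵ M
[CrO₄²⁻] = (3.5×10⁻⁵)(106)/526 = 7.1×10⁻⁶ M
Q = [Tl⁺]^2[CrO₄²⁻] = 4.0×10⁻¹⁵
Q = 4.0×10⁻¹⁵ < Ksp = 1.1×10⁻¹², so the solution is unsaturated and no precipitate forms.

No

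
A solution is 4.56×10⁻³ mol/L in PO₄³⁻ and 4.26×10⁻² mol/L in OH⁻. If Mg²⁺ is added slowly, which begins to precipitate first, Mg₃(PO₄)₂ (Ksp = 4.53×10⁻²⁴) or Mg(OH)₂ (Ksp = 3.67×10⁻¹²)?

Mg(OH)₂

Each salt precipitates once Q = Ksp for that salt.
For Mg₃(PO₄)₂: [Mg²⁺] = (Ksp/[PO₄³⁻]^2)^(1/3) = 6.02×10⁻⁷ mol/L
For Mg(OH)₂: [Mg²⁺] = (Ksp/[OH⁻]^2) = 2.02×10⁻⁹ mol/L
Mg(OH)₂ requires the lower [Mg²⁺], so it precipitates first.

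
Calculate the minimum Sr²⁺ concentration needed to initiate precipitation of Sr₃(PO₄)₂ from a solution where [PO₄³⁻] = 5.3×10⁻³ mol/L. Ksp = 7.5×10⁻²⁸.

The threshold for precipitation is Q = Ksp.
Sr₃(PO₄)₂(s) ⇌ 3 Sr²⁺(aq) + 2 PO₄³⁻(aq)
Ksp = [Sr²⁺]^3[PO₄³⁻]^2 = [Sr²⁺]^3(5.3×10⁻³)^2
[Sr²⁺]^3 = 7.5×10⁻²⁸ / (5.3×10⁻³)^2 = 2.7×10⁻²³
[Sr²⁺] = 3.0×10⁻⁸ mol/L

3.0×10⁻⁸ M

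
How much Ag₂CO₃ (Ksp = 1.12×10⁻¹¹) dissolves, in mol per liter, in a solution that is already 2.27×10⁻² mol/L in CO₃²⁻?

1.11×10⁻⁵ M

Ag₂CO₃(s) ⇌ 2 Ag⁺(aq) + CO₃²⁻(aq)
The solution already contains CO₃²⁻ at 2.27×10⁻² mol/L. Let s be the molar solubility of Ag₂CO₃.
[CO₃²⁻] ≈ 2.27×10⁻² mol/L (common ion dominates); [Ag⁺] = 2s.
Ksp = [Ag⁺]^2[CO₃²⁻] = (2s)^2(2.27×10⁻²)
(2s)^2 = 1.12×10⁻¹¹ / (2.27×10⁻²) = 4.93×10⁻¹⁰
s = 1.11×10⁻⁵ mol/L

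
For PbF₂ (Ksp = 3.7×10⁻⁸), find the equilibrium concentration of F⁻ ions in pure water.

PbF₂(s) ⇌ Pb²⁺(aq) + 2 F⁻(aq)
Call the molar solubility s, so that [Pb²⁺] = s and [F⁻] = 2s.
Ksp = [Pb²⁺][F⁻]^2 = s · (2s)^2 = 4s^3 = 3.7×10⁻⁸
s = 2.1×10⁻³ mol L⁻¹
[F⁻] = 2s = 4.2×10⁻³ mol L⁻¹

4.2×10⁻³ M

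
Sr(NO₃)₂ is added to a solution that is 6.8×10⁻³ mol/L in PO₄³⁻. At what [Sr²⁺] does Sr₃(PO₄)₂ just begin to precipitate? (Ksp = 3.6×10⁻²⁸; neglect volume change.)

2.0×10⁻⁸ M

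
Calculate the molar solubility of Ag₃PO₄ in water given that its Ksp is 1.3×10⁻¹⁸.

Ag₃PO₄(s) ⇌ 3 Ag⁺(aq) + PO₄³⁻(aq)
With molar solubility s: [Ag⁺] = 3s, [PO₄³⁻] = s.
Ksp = [Ag⁺]^3[PO₄³⁻] = (3s)^3 · s = 27s^4
27s^4 = 1.3×10⁻¹⁸  ⇒  s^4 = 4.8×10⁻²⁰
s = (4.8×10⁻²⁰)^(1/4) = 1.5×10⁻⁵ mol L⁻¹

1.5×10⁻⁵ M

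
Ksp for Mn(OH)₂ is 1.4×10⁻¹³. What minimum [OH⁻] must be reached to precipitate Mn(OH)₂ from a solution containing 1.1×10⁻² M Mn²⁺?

Precipitation begins when Q = Ksp.
Mn(OH)₂(s) ⇌ Mn²⁺(aq) + 2 OH⁻(aq)
Ksp = [Mn²⁺][OH⁻]^2 = [OH⁻]^2(1.1×10⁻²)
[OH⁻]^2 = 1.4×10⁻¹³ / (1.1×10⁻²) = 1.3×10⁻¹¹
[OH⁻] = 3.6×10⁻⁶ M

3.6×10⁻⁶ M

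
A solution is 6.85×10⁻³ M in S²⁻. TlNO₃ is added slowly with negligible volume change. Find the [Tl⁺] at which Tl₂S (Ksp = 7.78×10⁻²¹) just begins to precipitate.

1.07×10⁻⁹ M

The threshold for precipitation is Q = Ksp.
Tl₂S(s) ⇌ 2 Tl⁺(aq) + S²⁻(aq)
Ksp = [Tl⁺]^2[S²⁻] = [Tl⁺]^2(6.85×10⁻³)
[Tl⁺]^2 = 7.78×10⁻²¹ / (6.85×10⁻³) = 1.14×10⁻¹⁸
[Tl⁺] = 1.07×10⁻⁹ M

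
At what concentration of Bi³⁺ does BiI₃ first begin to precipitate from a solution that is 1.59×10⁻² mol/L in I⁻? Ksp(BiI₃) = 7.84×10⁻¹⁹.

Each salt precipitates once Q = Ksp for that salt.
BiI₃(s) ⇌ Bi³⁺(aq) + 3 I⁻(aq)
Ksp = [Bi³⁺][I⁻]^3 = [Bi³⁺](1.59×10⁻²)^3
[Bi³⁺] = 7.84×10⁻¹⁹ / (1.59×10⁻²)^3 = 1.95×10⁻¹³
[Bi³⁺] = 1.95×10⁻¹³ mol/L

1.95×10⁻¹³ M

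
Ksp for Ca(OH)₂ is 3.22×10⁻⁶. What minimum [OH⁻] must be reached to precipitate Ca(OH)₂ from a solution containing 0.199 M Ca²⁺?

Each salt precipitates once Q = Ksp for that salt.
Ca(OH)₂(s) ⇌ Ca²⁺(aq) + 2 OH⁻(aq)
Ksp = [Ca²⁺][OH⁻]^2 = [OH⁻]^2(0.199)
[OH⁻]^2 = 3.22×10⁻⁶ / (0.199) = 1.62×10⁻⁵
[OH⁻] = 4.02×10⁻³ M

4.02×10⁻³ M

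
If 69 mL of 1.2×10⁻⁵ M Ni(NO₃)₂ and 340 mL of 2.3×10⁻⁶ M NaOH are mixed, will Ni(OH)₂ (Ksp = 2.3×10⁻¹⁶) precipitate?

No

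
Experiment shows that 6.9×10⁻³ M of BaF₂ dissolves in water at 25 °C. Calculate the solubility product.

Ksp = 1.3×10⁻⁶

BaF₂(s) ⇌ Ba²⁺(aq) + 2 F⁻(aq)
Let s be the molar solubility. Then [Ba²⁺] = s and [F⁻] = 2s.
Ksp = [Ba²⁺][F⁻]^2 = s · (2s)^2 = 4s^3
Ksp = 4 × (6.9×10⁻³)^3 = 1.3×10⁻⁶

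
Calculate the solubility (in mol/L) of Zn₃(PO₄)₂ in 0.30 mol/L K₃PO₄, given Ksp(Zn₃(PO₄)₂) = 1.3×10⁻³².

1.7×10⁻¹¹ M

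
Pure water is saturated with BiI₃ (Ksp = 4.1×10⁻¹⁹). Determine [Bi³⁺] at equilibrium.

1.1×10⁻⁵ M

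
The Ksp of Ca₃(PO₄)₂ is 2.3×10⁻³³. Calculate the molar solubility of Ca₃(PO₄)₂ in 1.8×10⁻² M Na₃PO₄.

6.4×10⁻¹¹ M

Ca₃(PO₄)₂(s) ⇌ 3 Ca²⁺(aq) + 2 PO₄³⁻(aq)
The solution already contains PO₄³⁻ at 1.8×10⁻² M. Let s be the molar solubility of Ca₃(PO₄)₂.
[PO₄³⁻] ≈ 1.8×10⁻² M (common ion dominates); [Ca²⁺] = 3s.
Ksp = [Ca²⁺]^3[PO₄³⁻]^2 = (3s)^3(1.8×10⁻²)^2
(3s)^3 = 2.3×10⁻³³ / (1.8×10⁻²)^2 = 7.1×10⁻³⁰
s = 6.4×10⁻¹¹ M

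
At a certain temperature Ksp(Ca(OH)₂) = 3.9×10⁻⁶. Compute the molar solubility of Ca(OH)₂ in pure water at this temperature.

Ca(OH)₂(s) ⇌ Ca²⁺(aq) + 2 OH⁻(aq)
Let s be the molar solubility. Then [Ca²⁺] = s and [OH⁻] = 2s.
Ksp = [Ca²⁺][OH⁻]^2 = s · (2s)^2 = 4s^3
4s^3 = 3.9×10⁻⁶  ⇒  s^3 = 9.8×10⁻⁷
Taking the 3rd root, s = 9.9×10⁻³ mol/L.

9.9×10⁻³ M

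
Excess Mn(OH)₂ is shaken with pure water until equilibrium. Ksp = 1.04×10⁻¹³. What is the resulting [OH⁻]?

5.92×10⁻⁵ M

Mn(OH)₂(s) ⇌ Mn²⁺(aq) + 2 OH⁻(aq)
With molar solubility s: [Mn²⁺] = s, [OH⁻] = 2s.
Ksp = [Mn²⁺][OH⁻]^2 = s · (2s)^2 = 4s^3 = 1.04×10⁻¹³
s = 2.96×10⁻⁵ mol/L
[OH⁻] = 2s = 5.92×10⁻⁵ mol/L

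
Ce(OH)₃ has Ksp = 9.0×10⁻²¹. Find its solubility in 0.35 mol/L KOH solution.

2.1×10⁻¹⁹ M

Ce(OH)₃(s) ⇌ Ce³⁺(aq) + 3 OH⁻(aq)
OH⁻ is already present at 0.35 mol/L. If s mol/L of Ce(OH)₃ dissolves, [Ce³⁺] = s while [OH⁻] ≈ 0.35 mol/L.
Ksp = [Ce³⁺][OH⁻]^3 = s(0.35)^3
s = 9.0×10⁻²¹ / (0.35)^3 = 2.1×10⁻¹⁹
s = 2.1×10⁻¹⁹ mol/L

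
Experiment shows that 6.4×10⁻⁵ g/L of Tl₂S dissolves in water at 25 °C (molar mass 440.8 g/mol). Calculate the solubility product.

Ksp = 1.2×10⁻²⁰

s = (6.4×10⁻⁵ g L⁻¹)/(440.8 g mol⁻¹) = 1.452×10⁻⁷ M
Tl₂S(s) ⇌ 2 Tl⁺(aq) + S²⁻(aq)
If s mol/L of Tl₂S dissolves, [Tl⁺] = 2s and [S²⁻] = s.
Ksp = [Tl⁺]^2[S²⁻] = (2s)^2 · s = 4s^3
Ksp = 4 × (1.452×10⁻⁷)^3 = 1.2×10⁻²⁰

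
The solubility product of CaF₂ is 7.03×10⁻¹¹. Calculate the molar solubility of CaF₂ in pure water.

CaF₂(s) ⇌ Ca²⁺(aq) + 2 F⁻(aq)
Let s be the molar solubility. Then [Ca²⁺] = s and [F⁻] = 2s.
Ksp = [Ca²⁺][F⁻]^2 = s · (2s)^2 = 4s^3
4s^3 = 7.03×10⁻¹¹  ⇒  s^3 = 1.76×10⁻¹¹
s = (1.76×10⁻¹¹)^(1/3) = 2.60×10⁻⁴ M

2.60×10⁻⁴ M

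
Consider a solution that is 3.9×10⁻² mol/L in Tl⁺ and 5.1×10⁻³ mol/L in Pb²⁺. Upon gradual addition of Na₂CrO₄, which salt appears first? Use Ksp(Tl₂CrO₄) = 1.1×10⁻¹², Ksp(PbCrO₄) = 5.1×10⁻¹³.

The threshold for precipitation is Q = Ksp.
For Tl₂CrO₄: [CrO₄²⁻] = (Ksp/[Tl⁺]^2) = 7.2×10⁻¹⁰ mol/L
For PbCrO₄: [CrO₄²⁻] = (Ksp/[Pb²⁺]) = 1.0×10⁻¹⁰ mol/L
Since PbCrO₄ needs less CrO₄²⁻ to reach saturation, it precipitates first.

PbCrO₄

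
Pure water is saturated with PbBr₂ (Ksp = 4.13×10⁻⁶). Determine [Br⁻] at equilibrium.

PbBr₂(s) ⇌ Pb²⁺(aq) + 2 Br⁻(aq)
Let s be the molar solubility. Then [Pb²⁺] = s and [Br⁻] = 2s.
Ksp = [Pb²⁺][Br⁻]^2 = s · (2s)^2 = 4s^3 = 4.13×10⁻⁶
s = 1.01×10⁻² mol/L
[Br⁻] = 2s = 2.02×10⁻² mol/L

2.02×10⁻² M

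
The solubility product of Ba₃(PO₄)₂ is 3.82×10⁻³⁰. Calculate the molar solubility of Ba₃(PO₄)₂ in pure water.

5.13×10⁻⁷ M

Ba₃(PO₄)₂(s) ⇌ 3 Ba²⁺(aq) + 2 PO₄³⁻(aq)
Let s be the molar solubility. Then [Ba²⁺] = 3s and [PO₄³⁻] = 2s.
Ksp = [Ba²⁺]^3[PO₄³⁻]^2 = (3s)^3 · (2s)^2 = 108s^5
108s^5 = 3.82×10⁻³⁰  ⇒  s^5 = 3.54×10⁻³²
Taking the 5th root, s = 5.13×10⁻⁷ mol/L.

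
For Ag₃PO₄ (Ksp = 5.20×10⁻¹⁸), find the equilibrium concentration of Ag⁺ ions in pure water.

Ag₃PO₄(s) ⇌ 3 Ag⁺(aq) + PO₄³⁻(aq)
Call the molar solubility s, so that [Ag⁺] = 3s and [PO₄³⁻] = s.
Ksp = [Ag⁺]^3[PO₄³⁻] = (3s)^3 · s = 27s^4 = 5.20×10⁻¹⁸
s = 2.09×10⁻⁵ mol L⁻¹
[Ag⁺] = 3s = 6.28×10⁻⁵ mol L⁻¹

6.28×10⁻⁵ M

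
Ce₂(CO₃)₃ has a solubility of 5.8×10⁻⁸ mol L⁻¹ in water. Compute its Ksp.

Ce₂(CO₃)₃(s) ⇌ 2 Ce³⁺(aq) + 3 CO₃²⁻(aq)
Let s be the molar solubility. Then [Ce³⁺] = 2s and [CO₃²⁻] = 3s.
Ksp = [Ce³⁺]^2[CO₃²⁻]^3 = (2s)^2 · (3s)^3 = 108s^5
Ksp = 108 × (5.8×10⁻⁸)^5 = 7.1×10⁻³⁵

Ksp = 7.1×10⁻³⁵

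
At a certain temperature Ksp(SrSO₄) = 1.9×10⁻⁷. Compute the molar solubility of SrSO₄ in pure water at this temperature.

SrSO₄(s) ⇌ Sr²⁺(aq) + SO₄²⁻(aq)
For each mole of SrSO₄ that dissolves per liter, [Sr²⁺] = s and [SO₄²⁻] = s; let s denote this solubility.
Ksp = [Sr²⁺][SO₄²⁻] = s · s = s^2
s^2 = 1.9×10⁻⁷
s = (1.9×10⁻⁷)^(1/2) = 4.4×10⁻⁴ mol L⁻¹

4.4×10⁻⁴ M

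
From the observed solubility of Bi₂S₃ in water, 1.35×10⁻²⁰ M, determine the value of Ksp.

Ksp = 4.84×10⁻⁹⁸

Bi₂S₃(s) ⇌ 2 Bi³⁺(aq) + 3 S²⁻(aq)
Let s be the molar solubility. Then [Bi³⁺] = 2s and [S²⁻] = 3s.
Ksp = [Bi³⁺]^2[S²⁻]^3 = (2s)^2 · (3s)^3 = 108s^5
Ksp = 108 × (1.35×10⁻²⁰)^5 = 4.84×10⁻⁹⁸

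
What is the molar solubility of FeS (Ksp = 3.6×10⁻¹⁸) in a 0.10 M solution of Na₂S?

FeS(s) ⇌ Fe²⁺(aq) + S²⁻(aq)
With S²⁻ already at 0.10 M and s small, take [S²⁻] ≈ 0.10 M and [Fe²⁺] = s.
Ksp = [Fe²⁺][S²⁻] = s(0.10)
s = 3.6×10⁻¹⁸ / (0.10) = 3.6×10⁻¹⁷
s = 3.6×10⁻¹⁷ M

3.6×10⁻¹⁷ M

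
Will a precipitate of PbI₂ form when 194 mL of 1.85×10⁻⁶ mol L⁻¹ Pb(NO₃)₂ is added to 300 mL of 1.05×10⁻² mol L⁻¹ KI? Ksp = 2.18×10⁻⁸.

No

Total volume after mixing = 194 + 300 = 494 mL.
[Pb²⁺] = (1.85×10⁻⁶)(194)/494 = 7.27×10⁻⁷ mol L⁻¹
[I⁻] = (1.05×10⁻²)(300)/494 = 6.38×10⁻³ mol L⁻¹
Q = [Pb²⁺][I⁻]^2 = 2.95×10⁻¹¹
Q < Ksp (2.95×10⁻¹¹ vs 2.18×10⁻⁸); the solution remains unsaturated and no precipitate forms.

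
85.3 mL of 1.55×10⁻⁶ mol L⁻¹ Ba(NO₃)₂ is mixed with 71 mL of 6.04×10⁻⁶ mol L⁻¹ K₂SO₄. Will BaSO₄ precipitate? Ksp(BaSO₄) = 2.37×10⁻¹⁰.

The combined volume is 156.3 mL.
[Ba²⁺] = (1.55×10⁻⁶)(85.3)/156.3 = 8.46×10⁻⁷ mol L⁻¹
[SO₄²⁻] = (6.04×10⁻⁶)(71)/156.3 = 2.74×10⁻⁶ mol L⁻¹
Q = [Ba²⁺][SO₄²⁻] = 2.32×10⁻¹²
Since Q (2.32×10⁻¹²) is less than Ksp (2.37×10⁻¹⁰), no BaSO₄ precipitates.

No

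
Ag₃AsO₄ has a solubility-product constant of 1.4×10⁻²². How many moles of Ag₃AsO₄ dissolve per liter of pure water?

Ag₃AsO₄(s) ⇌ 3 Ag⁺(aq) + AsO₄³⁻(aq)
Let s be the molar solubility. Then [Ag⁺] = 3s and [AsO₄³⁻] = s.
Ksp = [Ag⁺]^3[AsO₄³⁻] = (3s)^3 · s = 27s^4
27s^4 = 1.4×10⁻²²  ⇒  s^4 = 5.2×10⁻²⁴
Taking the 4th root, s = 1.5×10⁻⁶ mol L⁻¹.

1.5×10⁻⁶ M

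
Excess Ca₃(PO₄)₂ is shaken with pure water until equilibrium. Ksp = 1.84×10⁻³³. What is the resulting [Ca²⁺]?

Ca₃(PO₄)₂(s) ⇌ 3 Ca²⁺(aq) + 2 PO₄³⁻(aq)
Call the molar solubility s, so that [Ca²⁺] = 3s and [PO₄³⁻] = 2s.
Ksp = [Ca²⁺]^3[PO₄³⁻]^2 = (3s)^3 · (2s)^2 = 108s^5 = 1.84×10⁻³³
s = 1.11×10⁻⁷ M
[Ca²⁺] = 3s = 3.34×10⁻⁷ M

3.34×10⁻⁷ M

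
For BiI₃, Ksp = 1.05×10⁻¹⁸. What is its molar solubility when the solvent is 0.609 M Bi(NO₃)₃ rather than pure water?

BiI₃(s) ⇌ Bi³⁺(aq) + 3 I⁻(aq)
Bi³⁺ is already present at 0.609 M. If s mol/L of BiI₃ dissolves, [I⁻] = 3s while [Bi³⁺] ≈ 0.609 M.
Ksp = [Bi³⁺][I⁻]^3 = (0.609)(3s)^3
(3s)^3 = 1.05×10⁻¹⁸ / (0.609) = 1.72×10⁻¹⁸
s = 4.00×10⁻⁷ M

4.00×10⁻⁷ M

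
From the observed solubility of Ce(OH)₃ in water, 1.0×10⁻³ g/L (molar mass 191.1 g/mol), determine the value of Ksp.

Molar solubility s = (1.0×10⁻³ g/L) / (191.1 g/mol) = 5.233×10⁻⁶ mol/L
Ce(OH)₃(s) ⇌ Ce³⁺(aq) + 3 OH⁻(aq)
Let s be the molar solubility. Then [Ce³⁺] = s and [OH⁻] = 3s.
Ksp = [Ce³⁺][OH⁻]^3 = s · (3s)^3 = 27s^4
Ksp = 27 × (5.233×10⁻⁶)^4 = 2.0×10⁻²⁰

Ksp = 2.0×10⁻²⁰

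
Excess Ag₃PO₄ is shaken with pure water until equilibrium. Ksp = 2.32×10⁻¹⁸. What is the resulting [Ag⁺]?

5.14×10⁻⁵ M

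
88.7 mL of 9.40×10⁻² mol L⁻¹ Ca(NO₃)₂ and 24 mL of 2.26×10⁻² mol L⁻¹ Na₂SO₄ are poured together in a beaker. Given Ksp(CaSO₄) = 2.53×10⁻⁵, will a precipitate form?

Yes

Total volume after mixing = 88.7 + 24 = 112.7 mL.
[Ca²⁺] = (9.40×10⁻²)(88.7)/112.7 = 7.40×10⁻² mol L⁻¹
[SO₄²⁻] = (2.26×10⁻²)(24)/112.7 = 4.81×10⁻³ mol L⁻¹
Q = [Ca²⁺][SO₄²⁻] = 3.56×10⁻⁴
Because Q > Ksp (3.56×10⁻⁴ vs 2.53×10⁻⁵), a precipitate of CaSO₄ forms.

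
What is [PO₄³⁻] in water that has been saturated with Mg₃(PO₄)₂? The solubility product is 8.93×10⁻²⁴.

1.93×10⁻⁵ M

Mg₃(PO₄)₂(s) ⇌ 3 Mg²⁺(aq) + 2 PO₄³⁻(aq)
Let s be the molar solubility. Then [Mg²⁺] = 3s and [PO₄³⁻] = 2s.
Ksp = [Mg²⁺]^3[PO₄³⁻]^2 = (3s)^3 · (2s)^2 = 108s^5 = 8.93×10⁻²⁴
s = 9.63×10⁻⁶ mol/L
[PO₄³⁻] = 2s = 1.93×10⁻⁵ mol/L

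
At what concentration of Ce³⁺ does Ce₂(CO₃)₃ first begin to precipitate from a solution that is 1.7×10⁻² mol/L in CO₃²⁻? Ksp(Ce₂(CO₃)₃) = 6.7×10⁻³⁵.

3.7×10⁻¹⁵ M

A salt starts to precipitate once the ion product Q reaches its Ksp.
Ce₂(CO₃)₃(s) ⇌ 2 Ce³⁺(aq) + 3 CO₃²⁻(aq)
Ksp = [Ce³⁺]^2[CO₃²⁻]^3 = [Ce³⁺]^2(1.7×10⁻²)^3
[Ce³⁺]^2 = 6.7×10⁻³⁵ / (1.7×10⁻²)^3 = 1.4×10⁻²⁹
[Ce³⁺] = 3.7×10⁻¹⁵ mol/L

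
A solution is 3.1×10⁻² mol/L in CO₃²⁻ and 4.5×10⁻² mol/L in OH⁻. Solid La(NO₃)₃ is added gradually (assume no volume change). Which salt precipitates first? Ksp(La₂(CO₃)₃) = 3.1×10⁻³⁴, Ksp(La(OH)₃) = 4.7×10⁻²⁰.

Each salt precipitates once Q = Ksp for that salt.
For La₂(CO₃)₃: [La³⁺] = (Ksp/[CO₃²⁻]^3)^(1/2) = 3.2×10⁻¹⁵ mol/L
For La(OH)₃: [La³⁺] = (Ksp/[OH⁻]^3) = 5.2×10⁻¹⁶ mol/L
Since La(OH)₃ needs less La³⁺ to reach saturation, it precipitates first.

La(OH)₃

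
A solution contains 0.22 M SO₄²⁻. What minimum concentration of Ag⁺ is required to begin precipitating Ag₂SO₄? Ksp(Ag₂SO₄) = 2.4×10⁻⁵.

1.0×10⁻² M

A salt starts to precipitate once the ion product Q reaches its Ksp.
Ag₂SO₄(s) ⇌ 2 Ag⁺(aq) + SO₄²⁻(aq)
Ksp = [Ag⁺]^2[SO₄²⁻] = [Ag⁺]^2(0.22)
[Ag⁺]^2 = 2.4×10⁻⁵ / (0.22) = 1.1×10⁻⁴
[Ag⁺] = 1.0×10⁻² M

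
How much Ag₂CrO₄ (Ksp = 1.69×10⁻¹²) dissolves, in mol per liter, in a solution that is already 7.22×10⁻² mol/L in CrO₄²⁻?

Ag₂CrO₄(s) ⇌ 2 Ag⁺(aq) + CrO₄²⁻(aq)
The solution already contains CrO₄²⁻ at 7.22×10⁻² mol/L. Let s be the molar solubility of Ag₂CrO₄.
[CrO₄²⁻] ≈ 7.22×10⁻² mol/L (common ion dominates); [Ag⁺] = 2s.
Ksp = [Ag⁺]^2[CrO₄²⁻] = (2s)^2(7.22×10⁻²)
(2s)^2 = 1.69×10⁻¹² / (7.22×10⁻²) = 2.34×10⁻¹¹
s = 2.42×10⁻⁶ mol/L

2.42×10⁻⁶ M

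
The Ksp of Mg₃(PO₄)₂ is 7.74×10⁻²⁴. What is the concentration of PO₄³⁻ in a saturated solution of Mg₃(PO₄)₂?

1.87×10⁻⁵ M

Mg₃(PO₄)₂(s) ⇌ 3 Mg²⁺(aq) + 2 PO₄³⁻(aq)
For each mole of Mg₃(PO₄)₂ that dissolves per liter, [Mg²⁺] = 3s and [PO₄³⁻] = 2s; let s denote this solubility.
Ksp = [Mg²⁺]^3[PO₄³⁻]^2 = (3s)^3 · (2s)^2 = 108s^5 = 7.74×10⁻²⁴
s = 9.36×10⁻⁶ mol/L
[PO₄³⁻] = 2s = 1.87×10⁻⁵ mol/L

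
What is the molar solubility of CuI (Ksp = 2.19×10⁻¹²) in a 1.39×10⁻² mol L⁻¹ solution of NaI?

CuI(s) ⇌ Cu⁺(aq) + I⁻(aq)
Let s be the solubility of CuI here. The common ion gives [I⁻] ≈ 1.39×10⁻² mol L⁻¹, and [Cu⁺] = s.
Ksp = [Cu⁺][I⁻] = s(1.39×10⁻²)
s = 2.19×10⁻¹² / (1.39×10⁻²) = 1.58×10⁻¹⁰
s = 1.58×10⁻¹⁰ mol L⁻¹

1.58×10⁻¹⁰ M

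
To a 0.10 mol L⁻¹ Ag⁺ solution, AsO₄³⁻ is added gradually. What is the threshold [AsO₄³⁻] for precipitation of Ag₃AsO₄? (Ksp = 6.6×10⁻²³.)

A salt starts to precipitate once the ion product Q reaches its Ksp.
Ag₃AsO₄(s) ⇌ 3 Ag⁺(aq) + AsO₄³⁻(aq)
Ksp = [Ag⁺]^3[AsO₄³⁻] = [AsO₄³⁻](0.10)^3
[AsO₄³⁻] = 6.6×10⁻²³ / (0.10)^3 = 6.6×10⁻²⁰
[AsO₄³⁻] = 6.6×10⁻²⁰ mol L⁻¹

6.6×10⁻²⁰ M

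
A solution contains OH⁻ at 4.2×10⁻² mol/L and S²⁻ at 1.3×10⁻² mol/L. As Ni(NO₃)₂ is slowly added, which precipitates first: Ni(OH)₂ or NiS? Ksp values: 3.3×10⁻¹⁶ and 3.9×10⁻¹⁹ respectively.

A salt starts to precipitate once the ion product Q reaches its Ksp.
For Ni(OH)₂: [Ni²⁺] = (Ksp/[OH⁻]^2) = 1.9×10⁻¹³ mol/L
For NiS: [Ni²⁺] = (Ksp/[S²⁻]) = 3.0×10⁻¹⁷ mol/L
Since NiS needs less Ni²⁺ to reach saturation, it precipitates first.

NiS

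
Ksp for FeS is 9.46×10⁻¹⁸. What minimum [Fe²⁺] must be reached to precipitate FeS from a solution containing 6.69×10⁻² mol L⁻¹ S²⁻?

1.41×10⁻¹⁶ M

Precipitation begins when Q = Ksp.
FeS(s) ⇌ Fe²⁺(aq) + S²⁻(aq)
Ksp = [Fe²⁺][S²⁻] = [Fe²⁺](6.69×10⁻²)
[Fe²⁺] = 9.46×10⁻¹⁸ / (6.69×10⁻²) = 1.41×10⁻¹⁶
[Fe²⁺] = 1.41×10⁻¹⁶ mol L⁻¹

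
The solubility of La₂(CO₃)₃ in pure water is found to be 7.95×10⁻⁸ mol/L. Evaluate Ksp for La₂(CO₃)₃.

Ksp = 3.43×10⁻³⁴

La₂(CO₃)₃(s) ⇌ 2 La³⁺(aq) + 3 CO₃²⁻(aq)
Let s be the molar solubility. Then [La³⁺] = 2s and [CO₃²⁻] = 3s.
Ksp = [La³⁺]^2[CO₃²⁻]^3 = (2s)^2 · (3s)^3 = 108s^5
Ksp = 108 × (7.95×10⁻⁸)^5 = 3.43×10⁻³⁴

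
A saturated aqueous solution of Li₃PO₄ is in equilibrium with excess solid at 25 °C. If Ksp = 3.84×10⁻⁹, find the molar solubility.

Li₃PO₄(s) ⇌ 3 Li⁺(aq) + PO₄³⁻(aq)
Let s be the molar solubility. Then [Li⁺] = 3s and [PO₄³⁻] = s.
Ksp = [Li⁺]^3[PO₄³⁻] = (3s)^3 · s = 27s^4
27s^4 = 3.84×10⁻⁹  ⇒  s^4 = 1.42×10⁻¹⁰
Taking the 4th root, s = 3.45×10⁻³ M.

3.45×10⁻³ M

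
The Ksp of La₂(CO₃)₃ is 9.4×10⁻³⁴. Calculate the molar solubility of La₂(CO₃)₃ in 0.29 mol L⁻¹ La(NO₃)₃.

7.5×10⁻¹² M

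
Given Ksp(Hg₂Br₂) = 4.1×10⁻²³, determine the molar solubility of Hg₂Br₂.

2.2×10⁻⁸ M

Hg₂Br₂(s) ⇌ Hg₂²⁺(aq) + 2 Br⁻(aq)
For each mole of Hg₂Br₂ that dissolves per liter, [Hg₂²⁺] = s and [Br⁻] = 2s; let s denote this solubility.
Ksp = [Hg₂²⁺][Br⁻]^2 = s · (2s)^2 = 4s^3
4s^3 = 4.1×10⁻²³  ⇒  s^3 = 1.0×10⁻²³
s = 2.2×10⁻⁸ M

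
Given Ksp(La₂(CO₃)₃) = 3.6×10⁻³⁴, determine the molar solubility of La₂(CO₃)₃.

8.0×10⁻⁸ M

La₂(CO₃)₃(s) ⇌ 2 La³⁺(aq) + 3 CO₃²⁻(aq)
Call the molar solubility s, so that [La³⁺] = 2s and [CO₃²⁻] = 3s.
Ksp = [La³⁺]^2[CO₃²⁻]^3 = (2s)^2 · (3s)^3 = 108s^5
108s^5 = 3.6×10⁻³⁴  ⇒  s^5 = 3.3×10⁻³⁶
Taking the 5th root, s = 8.0×10⁻⁸ mol L⁻¹.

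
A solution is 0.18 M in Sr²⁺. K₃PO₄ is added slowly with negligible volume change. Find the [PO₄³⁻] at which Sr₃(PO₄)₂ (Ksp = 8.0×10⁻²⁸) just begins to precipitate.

Precipitation of each salt begins when its ion product equals Ksp.
Sr₃(PO₄)₂(s) ⇌ 3 Sr²⁺(aq) + 2 PO₄³⁻(aq)
Ksp = [Sr²⁺]^3[PO₄³⁻]^2 = [PO₄³⁻]^2(0.18)^3
[PO₄³⁻]^2 = 8.0×10⁻²⁸ / (0.18)^3 = 1.4×10⁻²⁵
[PO₄³⁻] = 3.7×10⁻¹³ M

3.7×10⁻¹³ M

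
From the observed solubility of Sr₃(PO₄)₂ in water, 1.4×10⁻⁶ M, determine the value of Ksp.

Ksp = 5.8×10⁻²⁸

Sr₃(PO₄)₂(s) ⇌ 3 Sr²⁺(aq) + 2 PO₄³⁻(aq)
Call the molar solubility s, so that [Sr²⁺] = 3s and [PO₄³⁻] = 2s.
Ksp = [Sr²⁺]^3[PO₄³⁻]^2 = (3s)^3 · (2s)^2 = 108s^5
Ksp = 108 × (1.4×10⁻⁶)^5 = 5.8×10⁻²⁸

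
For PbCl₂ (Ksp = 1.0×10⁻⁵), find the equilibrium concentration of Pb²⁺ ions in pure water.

1.4×10⁻² M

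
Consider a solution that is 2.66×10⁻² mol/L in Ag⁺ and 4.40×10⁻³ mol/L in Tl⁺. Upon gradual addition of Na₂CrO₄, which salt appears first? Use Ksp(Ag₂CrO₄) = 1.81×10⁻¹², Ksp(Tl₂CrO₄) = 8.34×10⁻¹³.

A salt starts to precipitate once the ion product Q reaches its Ksp.
For Ag₂CrO₄: [CrO₄²⁻] = (Ksp/[Ag⁺]^2) = 2.56×10⁻⁹ mol/L
For Tl₂CrO₄: [CrO₄²⁻] = (Ksp/[Tl⁺]^2) = 4.31×10⁻⁸ mol/L
Ag₂CrO₄ requires the lower [CrO₄²⁻], so it precipitates first.

Ag₂CrO₄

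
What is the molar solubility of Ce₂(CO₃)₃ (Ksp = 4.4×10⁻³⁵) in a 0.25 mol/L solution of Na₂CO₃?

2.7×10⁻¹⁷ M

Ce₂(CO₃)₃(s) ⇌ 2 Ce³⁺(aq) + 3 CO₃²⁻(aq)
CO₃²⁻ is already present at 0.25 mol/L. If s mol/L of Ce₂(CO₃)₃ dissolves, [Ce³⁺] = 2s while [CO₃²⁻] ≈ 0.25 mol/L.
Ksp = [Ce³⁺]^2[CO₃²⁻]^3 = (2s)^2(0.25)^3
(2s)^2 = 4.4×10⁻³⁵ / (0.25)^3 = 2.8×10⁻³³
s = 2.7×10⁻¹⁷ mol/L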